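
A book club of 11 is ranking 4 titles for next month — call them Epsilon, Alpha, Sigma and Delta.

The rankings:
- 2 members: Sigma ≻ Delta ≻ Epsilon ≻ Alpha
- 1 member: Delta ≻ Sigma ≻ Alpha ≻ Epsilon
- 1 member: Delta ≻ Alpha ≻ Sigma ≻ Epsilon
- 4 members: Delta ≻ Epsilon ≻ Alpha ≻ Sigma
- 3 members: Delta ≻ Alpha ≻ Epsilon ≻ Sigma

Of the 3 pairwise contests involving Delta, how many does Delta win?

3

Delta against each rival (11 members):
Delta vs Epsilon: Delta preferred on 2+1+1+4+3 = 11 ballots; Delta wins 11–0.
Delta vs Alpha: 11 to 0, Delta.
Delta vs Sigma: Delta, 9–2.
Delta beats Epsilon, Alpha, Sigma — 3 pairwise wins.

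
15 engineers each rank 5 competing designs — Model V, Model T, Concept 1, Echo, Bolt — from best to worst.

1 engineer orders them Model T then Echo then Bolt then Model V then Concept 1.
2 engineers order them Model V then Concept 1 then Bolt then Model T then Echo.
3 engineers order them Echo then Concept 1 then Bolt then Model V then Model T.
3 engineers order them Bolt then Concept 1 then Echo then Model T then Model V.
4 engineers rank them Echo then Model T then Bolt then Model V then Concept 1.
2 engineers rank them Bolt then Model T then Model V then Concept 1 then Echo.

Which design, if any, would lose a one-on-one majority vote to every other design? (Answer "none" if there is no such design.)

none

Pairwise majorities:
Model V vs Model T: Model V is ranked higher on 2+3 = 5 ballots, Model T on 10. Model T wins 10–5.
Model V vs Concept 1: 1+2+4+2 = 9 for Model V, 6 for Concept 1 — Model V by 9–6.
Model V vs Echo: Echo wins 11–4.
Model V vs Bolt: Bolt wins 13–2.
Model T vs Concept 1: Concept 1 wins 8–7.
Model T vs Echo: Echo wins 10–5.
Model T vs Bolt: Bolt wins 10–5.
Concept 1 vs Echo: 7 to 8, Echo.
Concept 1–Bolt: Bolt 10–5.
Echo–Bolt: Echo 8–7.
Every design wins at least one matchup (Model V beats Concept 1; Model T beats Model V; Concept 1 beats Model T; Echo beats Model V; Bolt beats Model V), so there is no Condorcet loser.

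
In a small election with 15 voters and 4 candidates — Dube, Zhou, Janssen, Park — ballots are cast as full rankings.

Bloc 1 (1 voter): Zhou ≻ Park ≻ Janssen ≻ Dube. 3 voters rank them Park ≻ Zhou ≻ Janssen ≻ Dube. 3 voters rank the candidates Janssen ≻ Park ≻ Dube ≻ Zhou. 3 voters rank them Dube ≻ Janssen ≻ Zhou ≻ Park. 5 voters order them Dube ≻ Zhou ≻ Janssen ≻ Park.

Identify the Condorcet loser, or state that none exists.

Park

Head-to-head results (15 voters):
Dube vs Zhou: 11 to 4, Dube.
Dube vs Janssen: Dube, 8–7.
Dube vs Park: Dube wins 8–7.
Zhou–Janssen: Zhou 9–6.
Zhou vs Park: Zhou wins 9–6.
Janssen vs Park: Janssen is ranked higher on 3+3+5 = 11 ballots, Park on 4. Janssen wins 11–4.
Park is beaten in every head-to-head and is the Condorcet loser.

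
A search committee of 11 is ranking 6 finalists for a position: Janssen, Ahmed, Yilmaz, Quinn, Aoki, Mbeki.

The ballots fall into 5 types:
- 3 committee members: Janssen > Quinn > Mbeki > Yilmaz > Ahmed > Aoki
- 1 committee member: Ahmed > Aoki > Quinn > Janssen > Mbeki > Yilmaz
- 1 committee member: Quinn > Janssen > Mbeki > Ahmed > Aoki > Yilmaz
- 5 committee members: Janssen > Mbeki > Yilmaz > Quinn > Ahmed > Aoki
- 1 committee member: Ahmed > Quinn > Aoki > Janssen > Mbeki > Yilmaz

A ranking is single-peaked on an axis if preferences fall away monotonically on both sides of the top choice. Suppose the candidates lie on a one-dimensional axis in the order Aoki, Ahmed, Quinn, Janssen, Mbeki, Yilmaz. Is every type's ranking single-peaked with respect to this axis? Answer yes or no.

Axis positions: Aoki=1, Ahmed=2, Quinn=3, Janssen=4, Mbeki=5, Yilmaz=6.
Type 1 (peak Janssen at position 4): ranking walks positions 4-3-5-6-2-1, expanding outward from the peak — single-peaked.
Type 2 (peak Ahmed at position 2): ranking walks positions 2-1-3-4-5-6, expanding outward from the peak — single-peaked.
Type 3 (peak Quinn at position 3): ranking walks positions 3-4-5-2-1-6, expanding outward from the peak — single-peaked.
Type 4 (peak Janssen at position 4): ranking walks positions 4-5-6-3-2-1, expanding outward from the peak — single-peaked.
Type 5 (peak Ahmed at position 2): ranking walks positions 2-3-1-4-5-6, expanding outward from the peak — single-peaked.
Every ranking is single-peaked on this axis.

yes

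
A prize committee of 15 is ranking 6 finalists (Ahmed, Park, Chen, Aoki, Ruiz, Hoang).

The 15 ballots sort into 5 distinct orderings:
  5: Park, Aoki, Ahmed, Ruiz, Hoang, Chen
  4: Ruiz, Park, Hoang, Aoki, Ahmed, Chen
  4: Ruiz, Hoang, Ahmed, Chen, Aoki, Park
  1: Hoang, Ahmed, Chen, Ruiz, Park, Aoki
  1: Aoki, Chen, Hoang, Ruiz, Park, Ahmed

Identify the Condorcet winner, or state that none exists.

Ruiz

Pairwise majorities:
Ahmed vs Park: Park wins 10–5.
Ahmed vs Chen: Ahmed, 14–1.
Ahmed–Aoki: Aoki 10–5.
Ahmed vs Ruiz: Ruiz, 9–6.
Ahmed vs Hoang: Hoang, 10–5.
Park vs Chen: Park wins 9–6.
Park–Aoki: Park 10–5.
Park–Ruiz: Ruiz 10–5.
Park vs Hoang: Park, 9–6.
Chen vs Aoki: Aoki, 10–5.
Chen vs Ruiz: Ruiz, 13–2.
Chen vs Hoang: Hoang wins 14–1.
Aoki vs Ruiz: Ruiz, 9–6.
Aoki–Hoang: Hoang 9–6.
Ruiz vs Hoang: Ruiz wins 13–2.
Only Ruiz has no losses; Ruiz is the Condorcet winner.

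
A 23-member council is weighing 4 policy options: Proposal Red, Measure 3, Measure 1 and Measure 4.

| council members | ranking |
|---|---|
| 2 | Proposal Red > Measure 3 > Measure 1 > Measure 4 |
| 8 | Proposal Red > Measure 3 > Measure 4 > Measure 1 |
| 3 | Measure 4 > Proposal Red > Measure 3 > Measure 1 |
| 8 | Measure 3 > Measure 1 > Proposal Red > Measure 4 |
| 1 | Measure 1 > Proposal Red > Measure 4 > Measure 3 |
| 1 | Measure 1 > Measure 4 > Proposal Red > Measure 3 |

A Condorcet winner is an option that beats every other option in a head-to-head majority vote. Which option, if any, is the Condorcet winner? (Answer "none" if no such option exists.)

Proposal Red

Head-to-head results (23 council members):
Proposal Red vs Measure 3: Proposal Red, 15–8.
Proposal Red–Measure 1: Proposal Red 13–10.
Proposal Red vs Measure 4: Proposal Red, 19–4.
Measure 3–Measure 1: Measure 3 21–2.
Measure 3–Measure 4: Measure 3 18–5.
Measure 1–Measure 4: Measure 1 12–11.
Proposal Red defeats every rival head-to-head and is the Condorcet winner.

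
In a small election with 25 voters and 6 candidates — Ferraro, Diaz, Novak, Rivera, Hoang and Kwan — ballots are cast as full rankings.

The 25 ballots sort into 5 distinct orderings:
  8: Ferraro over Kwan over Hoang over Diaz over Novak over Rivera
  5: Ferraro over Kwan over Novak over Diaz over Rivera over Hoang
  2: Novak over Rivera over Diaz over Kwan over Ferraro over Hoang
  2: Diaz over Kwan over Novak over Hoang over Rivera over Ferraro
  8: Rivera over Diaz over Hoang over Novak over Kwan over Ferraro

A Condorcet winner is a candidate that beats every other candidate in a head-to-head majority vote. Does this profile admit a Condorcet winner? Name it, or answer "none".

Ferraro

Check each pair by majority over 25 ballots:
Ferraro vs Diaz: Ferraro preferred on 8+5 = 13 ballots; Ferraro wins 13–12.
Ferraro vs Novak: Ferraro is ranked higher on 8+5 = 13 ballots, Novak on 12. Ferraro wins 13–12.
Ferraro–Rivera: Ferraro 13–12.
Ferraro vs Hoang: Ferraro, 15–10.
Ferraro vs Kwan: Ferraro is ranked higher on 8+5 = 13 ballots, Kwan on 12. Ferraro wins 13–12.
Diaz vs Novak: Diaz preferred on 8+2+8 = 18 ballots; Diaz wins 18–7.
Diaz vs Rivera: Diaz is ranked higher on 8+5+2 = 15 ballots, Rivera on 10. Diaz wins 15–10.
Diaz vs Hoang: Diaz wins 17–8.
Diaz vs Kwan: Kwan wins 13–12.
Novak vs Rivera: Novak preferred on 8+5+2+2 = 17 ballots; Novak wins 17–8.
Novak vs Hoang: Novak preferred on 5+2+2 = 9 ballots; Hoang wins 16–9.
Novak–Kwan: Kwan 15–10.
Rivera vs Hoang: 5+2+8 = 15 for Rivera, 10 for Hoang — Rivera by 15–10.
Rivera vs Kwan: 2+8 = 10 for Rivera, 15 for Kwan — Kwan by 15–10.
Hoang vs Kwan: 8 for Hoang, 17 for Kwan — Kwan by 17–8.
Ferraro wins every pairwise contest, so Ferraro is the Condorcet winner.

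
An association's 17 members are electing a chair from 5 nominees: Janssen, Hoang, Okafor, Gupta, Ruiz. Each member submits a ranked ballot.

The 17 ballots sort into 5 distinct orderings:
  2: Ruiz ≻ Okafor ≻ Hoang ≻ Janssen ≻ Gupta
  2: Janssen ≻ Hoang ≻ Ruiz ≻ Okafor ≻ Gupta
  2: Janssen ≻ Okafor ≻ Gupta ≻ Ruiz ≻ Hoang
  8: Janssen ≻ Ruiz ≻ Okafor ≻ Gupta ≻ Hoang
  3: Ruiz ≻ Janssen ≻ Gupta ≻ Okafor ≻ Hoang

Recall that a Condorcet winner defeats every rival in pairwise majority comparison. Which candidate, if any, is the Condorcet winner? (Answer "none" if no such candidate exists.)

Pairwise majorities:
Janssen–Hoang: Janssen 15–2.
Janssen vs Okafor: Janssen wins 15–2.
Janssen vs Gupta: Janssen wins 17–0.
Janssen vs Ruiz: 2+2+8 = 12 for Janssen, 5 for Ruiz — Janssen by 12–5.
Hoang vs Okafor: 2 for Hoang, 15 for Okafor — Okafor by 15–2.
Hoang vs Gupta: Gupta, 13–4.
Hoang vs Ruiz: 2 to 15, Ruiz.
Okafor vs Gupta: Okafor is ranked higher on 2+2+2+8 = 14 ballots, Gupta on 3. Okafor wins 14–3.
Okafor vs Ruiz: Ruiz, 15–2.
Gupta vs Ruiz: Ruiz, 15–2.
Janssen wins every pairwise contest, so Janssen is the Condorcet winner.

Janssen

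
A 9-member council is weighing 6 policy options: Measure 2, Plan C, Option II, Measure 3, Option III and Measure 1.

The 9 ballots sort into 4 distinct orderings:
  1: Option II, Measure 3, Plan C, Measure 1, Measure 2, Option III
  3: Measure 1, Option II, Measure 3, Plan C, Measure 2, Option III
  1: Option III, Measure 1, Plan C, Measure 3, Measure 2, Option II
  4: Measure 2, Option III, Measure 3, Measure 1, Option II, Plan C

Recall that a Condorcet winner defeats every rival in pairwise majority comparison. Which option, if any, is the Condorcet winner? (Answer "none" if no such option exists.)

Pairwise majorities:
Measure 2–Plan C: Plan C 5–4.
Measure 2–Option II: Measure 2 5–4.
Measure 2 vs Measure 3: Measure 3, 5–4.
Measure 2 vs Option III: Measure 2 wins 8–1.
Measure 2–Measure 1: Measure 1 5–4.
Plan C–Option II: Option II 8–1.
Plan C vs Measure 3: Measure 3 wins 8–1.
Plan C vs Option III: Option III, 5–4.
Plan C–Measure 1: Measure 1 8–1.
Option II vs Measure 3: Measure 3, 5–4.
Option II–Option III: Option III 5–4.
Option II–Measure 1: Measure 1 8–1.
Measure 3 vs Option III: Option III, 5–4.
Measure 3 vs Measure 1: Measure 3 wins 5–4.
Option III vs Measure 1: Option III, 5–4.
Every option loses at least once (Measure 2 loses to Plan C; Plan C loses to Option II; Option II loses to Measure 2; Measure 3 loses to Option III; Option III loses to Measure 2; Measure 1 loses to Measure 3). The majority relation contains the cycle Measure 2 > Option II > Plan C > Measure 2, so there is no Condorcet winner.

none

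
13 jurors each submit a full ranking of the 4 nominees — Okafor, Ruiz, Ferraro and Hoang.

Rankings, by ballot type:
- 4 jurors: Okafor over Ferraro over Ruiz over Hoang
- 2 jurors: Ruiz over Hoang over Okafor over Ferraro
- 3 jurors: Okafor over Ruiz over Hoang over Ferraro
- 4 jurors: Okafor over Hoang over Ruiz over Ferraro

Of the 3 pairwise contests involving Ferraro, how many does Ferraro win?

0

Ferraro against each rival (13 jurors):
Ferraro vs Okafor: Okafor wins 13–0.
Ferraro vs Ruiz: Ferraro preferred on 4 ballots; Ruiz wins 9–4.
Ferraro vs Hoang: Ferraro preferred on 4 ballots; Hoang wins 9–4.
Ferraro beats no one; loses to Okafor, Ruiz, Hoang — 0 pairwise wins.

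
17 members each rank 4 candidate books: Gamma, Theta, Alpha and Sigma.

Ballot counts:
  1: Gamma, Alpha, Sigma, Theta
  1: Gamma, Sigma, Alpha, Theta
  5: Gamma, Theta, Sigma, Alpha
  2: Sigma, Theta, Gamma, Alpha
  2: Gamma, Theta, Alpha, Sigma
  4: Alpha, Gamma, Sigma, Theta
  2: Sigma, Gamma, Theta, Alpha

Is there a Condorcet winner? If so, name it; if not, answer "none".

Head-to-head results (17 members):
Gamma vs Theta: Gamma wins 15–2.
Gamma vs Alpha: Gamma, 13–4.
Gamma vs Sigma: 13 to 4, Gamma.
Theta vs Alpha: 11 to 6, Theta.
Theta vs Sigma: 5+2 = 7 for Theta, 10 for Sigma — Sigma by 10–7.
Alpha vs Sigma: 1+2+4 = 7 for Alpha, 10 for Sigma — Sigma by 10–7.
Only Gamma has no losses; Gamma is the Condorcet winner.

Gamma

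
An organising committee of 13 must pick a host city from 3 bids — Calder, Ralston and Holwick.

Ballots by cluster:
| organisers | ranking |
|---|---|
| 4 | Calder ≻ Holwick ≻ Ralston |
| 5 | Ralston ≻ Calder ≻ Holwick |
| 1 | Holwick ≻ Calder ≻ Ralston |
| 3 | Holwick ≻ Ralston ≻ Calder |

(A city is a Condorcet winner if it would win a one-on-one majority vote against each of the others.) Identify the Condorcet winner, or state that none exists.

none

Check each pair by majority over 13 ballots:
Calder vs Ralston: 5 to 8, Ralston.
Calder vs Holwick: 4+5 = 9 for Calder, 4 for Holwick — Calder by 9–4.
Ralston vs Holwick: 5 for Ralston, 8 for Holwick — Holwick by 8–5.
Each city drops at least one matchup (Calder loses to Ralston; Ralston loses to Holwick; Holwick loses to Calder); the cycle Calder beats Holwick beats Ralston beats Calder rules out a Condorcet winner.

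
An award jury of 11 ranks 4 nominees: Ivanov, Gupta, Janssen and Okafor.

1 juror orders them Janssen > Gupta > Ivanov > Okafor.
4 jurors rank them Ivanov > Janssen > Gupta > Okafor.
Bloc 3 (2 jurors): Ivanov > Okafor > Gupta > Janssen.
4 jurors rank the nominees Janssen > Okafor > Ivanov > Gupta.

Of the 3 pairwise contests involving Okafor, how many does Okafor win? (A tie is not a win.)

1

Okafor against each rival (11 jurors):
Okafor vs Ivanov: Okafor preferred on 4 ballots; Ivanov wins 7–4.
Okafor vs Gupta: Okafor preferred on 2+4 = 6 ballots; Okafor wins 6–5.
Okafor–Janssen: Janssen 9–2.
Okafor beats Gupta; loses to Ivanov, Janssen — 1 pairwise win.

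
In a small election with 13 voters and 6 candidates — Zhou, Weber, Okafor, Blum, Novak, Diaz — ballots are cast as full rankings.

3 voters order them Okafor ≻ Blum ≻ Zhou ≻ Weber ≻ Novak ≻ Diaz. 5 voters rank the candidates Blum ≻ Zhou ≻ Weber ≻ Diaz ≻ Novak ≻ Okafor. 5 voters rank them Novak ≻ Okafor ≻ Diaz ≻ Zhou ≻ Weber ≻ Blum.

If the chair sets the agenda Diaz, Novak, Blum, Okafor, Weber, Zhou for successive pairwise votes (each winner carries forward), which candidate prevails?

Okafor

Round 1: Diaz vs Novak — 5–8, Novak advances.
Round 2: Novak vs Blum — 5–8, Blum advances.
Round 3: Blum vs Okafor — 5–8, Okafor advances.
Round 4: Okafor vs Weber — 8–5, Okafor advances.
Round 5: Okafor vs Zhou — 8–5, Okafor advances.
The agenda winner is Okafor.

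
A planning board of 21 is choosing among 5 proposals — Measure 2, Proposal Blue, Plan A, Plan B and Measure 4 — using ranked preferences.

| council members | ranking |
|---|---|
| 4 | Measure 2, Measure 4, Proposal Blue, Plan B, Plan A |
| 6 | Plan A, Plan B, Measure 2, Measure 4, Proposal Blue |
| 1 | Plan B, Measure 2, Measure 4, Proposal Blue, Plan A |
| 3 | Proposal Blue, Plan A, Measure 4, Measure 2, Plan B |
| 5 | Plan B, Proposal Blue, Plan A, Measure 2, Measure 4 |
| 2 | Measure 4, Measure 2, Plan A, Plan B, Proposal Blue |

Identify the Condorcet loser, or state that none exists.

none

Pairwise majorities:
Measure 2 vs Proposal Blue: 4+6+1+2 = 13 for Measure 2, 8 for Proposal Blue — Measure 2 by 13–8.
Measure 2 vs Plan A: Measure 2 is ranked higher on 4+1+2 = 7 ballots, Plan A on 14. Plan A wins 14–7.
Measure 2 vs Plan B: Plan B, 12–9.
Measure 2 vs Measure 4: Measure 2 preferred on 4+6+1+5 = 16 ballots; Measure 2 wins 16–5.
Proposal Blue vs Plan A: Proposal Blue wins 13–8.
Proposal Blue vs Plan B: Plan B, 14–7.
Proposal Blue vs Measure 4: 3+5 = 8 for Proposal Blue, 13 for Measure 4 — Measure 4 by 13–8.
Plan A vs Plan B: 6+3+2 = 11 for Plan A, 10 for Plan B — Plan A by 11–10.
Plan A vs Measure 4: 6+3+5 = 14 for Plan A, 7 for Measure 4 — Plan A by 14–7.
Plan B vs Measure 4: Plan B, 12–9.
Each option has at least one pairwise win (Measure 2 beats Proposal Blue; Proposal Blue beats Plan A; Plan A beats Measure 2; Plan B beats Measure 2; Measure 4 beats Proposal Blue) — no Condorcet loser.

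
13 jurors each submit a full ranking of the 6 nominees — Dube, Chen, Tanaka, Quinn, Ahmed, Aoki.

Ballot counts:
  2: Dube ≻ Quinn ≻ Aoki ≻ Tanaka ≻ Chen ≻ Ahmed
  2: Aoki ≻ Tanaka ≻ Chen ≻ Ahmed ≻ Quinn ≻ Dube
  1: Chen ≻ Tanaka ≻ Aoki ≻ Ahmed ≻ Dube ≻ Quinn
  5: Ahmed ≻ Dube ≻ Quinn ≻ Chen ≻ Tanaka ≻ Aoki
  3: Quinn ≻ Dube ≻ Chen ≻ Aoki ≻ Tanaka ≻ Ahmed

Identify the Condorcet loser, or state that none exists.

none

Head-to-head results (13 jurors):
Dube vs Chen: Dube preferred on 2+5+3 = 10 ballots; Dube wins 10–3.
Dube–Tanaka: Dube 10–3.
Dube vs Quinn: 8 to 5, Dube.
Dube vs Ahmed: 2+3 = 5 for Dube, 8 for Ahmed — Ahmed by 8–5.
Dube–Aoki: Dube 10–3.
Chen vs Tanaka: Chen, 9–4.
Chen vs Quinn: Quinn wins 10–3.
Chen vs Ahmed: Chen is ranked higher on 2+2+1+3 = 8 ballots, Ahmed on 5. Chen wins 8–5.
Chen vs Aoki: 9 to 4, Chen.
Tanaka vs Quinn: Tanaka preferred on 2+1 = 3 ballots; Quinn wins 10–3.
Tanaka vs Ahmed: Tanaka wins 8–5.
Tanaka–Aoki: Aoki 7–6.
Quinn vs Ahmed: 5 to 8, Ahmed.
Quinn vs Aoki: Quinn is ranked higher on 2+5+3 = 10 ballots, Aoki on 3. Quinn wins 10–3.
Ahmed vs Aoki: Ahmed is ranked higher on 5 ballots, Aoki on 8. Aoki wins 8–5.
Every nominee wins at least one matchup (Dube beats Chen; Chen beats Tanaka; Tanaka beats Ahmed; Quinn beats Chen; Ahmed beats Dube; Aoki beats Tanaka), so there is no Condorcet loser.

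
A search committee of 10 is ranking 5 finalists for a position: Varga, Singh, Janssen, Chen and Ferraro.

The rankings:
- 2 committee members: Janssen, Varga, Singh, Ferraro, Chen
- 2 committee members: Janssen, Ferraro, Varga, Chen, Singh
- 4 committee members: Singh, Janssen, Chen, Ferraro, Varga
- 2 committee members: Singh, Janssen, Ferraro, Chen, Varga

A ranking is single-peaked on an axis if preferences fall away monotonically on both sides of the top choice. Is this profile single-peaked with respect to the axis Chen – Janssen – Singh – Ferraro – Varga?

Axis positions: Chen=1, Janssen=2, Singh=3, Ferraro=4, Varga=5.
Group 1: ranking walks positions 2-5-3-4-1; Varga is ranked above Singh even though Singh lies between Varga and the peak Janssen on the axis — preferences dip and rise again. Not single-peaked.
Group 2: ranking walks positions 2-4-5-1-3; Ferraro is ranked above Singh even though Singh lies between Ferraro and the peak Janssen on the axis — preferences dip and rise again. Not single-peaked.
Group 3 (peak Singh at position 3): ranking walks positions 3-2-1-4-5, expanding outward from the peak — single-peaked.
Group 4 (peak Singh at position 3): ranking walks positions 3-2-4-1-5, expanding outward from the peak — single-peaked.
Group 1 violates single-peakedness, so the profile is not single-peaked on this axis.

no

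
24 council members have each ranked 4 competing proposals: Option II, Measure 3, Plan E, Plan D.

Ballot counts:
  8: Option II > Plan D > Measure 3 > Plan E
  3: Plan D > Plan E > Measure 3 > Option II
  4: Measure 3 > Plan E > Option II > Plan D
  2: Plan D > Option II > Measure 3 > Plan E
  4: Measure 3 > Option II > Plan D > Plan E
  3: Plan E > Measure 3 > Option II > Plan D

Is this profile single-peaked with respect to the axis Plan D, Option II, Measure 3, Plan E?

Axis positions: Plan D=1, Option II=2, Measure 3=3, Plan E=4.
Ballot type 1 (peak Option II at position 2): ranking walks positions 2-1-3-4, expanding outward from the peak — single-peaked.
Ballot type 2: ranking walks positions 1-4-3-2; Plan E is ranked above Option II even though Option II lies between Plan E and the peak Plan D on the axis — preferences dip and rise again. Not single-peaked.
Ballot type 3 (peak Measure 3 at position 3): ranking walks positions 3-4-2-1, expanding outward from the peak — single-peaked.
Ballot type 4 (peak Plan D at position 1): ranking walks positions 1-2-3-4, expanding outward from the peak — single-peaked.
Ballot type 5 (peak Measure 3 at position 3): ranking walks positions 3-2-1-4, expanding outward from the peak — single-peaked.
Ballot type 6 (peak Plan E at position 4): ranking walks positions 4-3-2-1, expanding outward from the peak — single-peaked.
Ballot type 2 violates single-peakedness, so the profile is not single-peaked on this axis.

no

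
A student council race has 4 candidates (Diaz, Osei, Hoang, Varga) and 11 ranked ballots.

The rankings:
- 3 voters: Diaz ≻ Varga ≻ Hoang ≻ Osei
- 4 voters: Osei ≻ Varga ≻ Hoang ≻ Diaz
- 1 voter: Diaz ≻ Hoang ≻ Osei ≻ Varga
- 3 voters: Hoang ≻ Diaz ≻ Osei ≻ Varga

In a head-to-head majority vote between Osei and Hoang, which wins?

Ballots ranking Osei above Hoang: 4.
Ballots ranking Hoang above Osei: 11 − 4 = 7.
Hoang wins the head-to-head 7–4.

Hoang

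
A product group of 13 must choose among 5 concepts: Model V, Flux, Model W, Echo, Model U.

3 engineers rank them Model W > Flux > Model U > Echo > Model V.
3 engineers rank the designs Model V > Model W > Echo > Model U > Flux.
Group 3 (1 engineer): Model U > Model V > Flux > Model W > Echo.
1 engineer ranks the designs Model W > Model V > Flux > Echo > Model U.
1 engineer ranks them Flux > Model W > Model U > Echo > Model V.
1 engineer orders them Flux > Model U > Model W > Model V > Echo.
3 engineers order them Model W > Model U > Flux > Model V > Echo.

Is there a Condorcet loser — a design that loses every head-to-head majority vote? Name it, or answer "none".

Echo

Pairwise majorities:
Model V vs Flux: Flux wins 8–5.
Model V–Model W: Model W 9–4.
Model V vs Echo: 9 to 4, Model V.
Model V–Model U: Model U 9–4.
Flux vs Model W: Model W, 10–3.
Flux vs Echo: Flux preferred on 3+1+1+1+1+3 = 10 ballots; Flux wins 10–3.
Flux vs Model U: 3+1+1+1 = 6 for Flux, 7 for Model U — Model U by 7–6.
Model W vs Echo: Model W, 13–0.
Model W vs Model U: Model W, 11–2.
Echo–Model U: Model U 9–4.
Only Echo has no wins; Echo is the Condorcet loser.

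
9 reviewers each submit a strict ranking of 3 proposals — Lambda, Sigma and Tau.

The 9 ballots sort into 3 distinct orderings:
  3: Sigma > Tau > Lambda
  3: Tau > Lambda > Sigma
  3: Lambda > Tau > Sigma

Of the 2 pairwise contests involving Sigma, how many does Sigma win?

0

Sigma against each rival (9 reviewers):
Sigma vs Lambda: Sigma preferred on 3 ballots; Lambda wins 6–3.
Sigma vs Tau: 3 for Sigma, 6 for Tau — Tau by 6–3.
Sigma beats no one; loses to Lambda, Tau — 0 pairwise wins.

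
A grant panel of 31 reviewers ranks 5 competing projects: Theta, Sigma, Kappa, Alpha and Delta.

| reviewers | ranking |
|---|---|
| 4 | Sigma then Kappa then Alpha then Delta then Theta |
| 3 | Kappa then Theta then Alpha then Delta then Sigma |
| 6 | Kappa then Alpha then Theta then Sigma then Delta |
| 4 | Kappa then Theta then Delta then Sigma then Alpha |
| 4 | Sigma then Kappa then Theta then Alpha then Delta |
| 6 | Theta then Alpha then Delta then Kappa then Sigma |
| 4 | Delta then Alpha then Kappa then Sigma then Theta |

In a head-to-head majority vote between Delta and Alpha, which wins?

Alpha

Ballots ranking Delta above Alpha: 4 + 4 = 8.
Ballots ranking Alpha above Delta: 31 − 8 = 23.
Alpha wins the head-to-head 23–8.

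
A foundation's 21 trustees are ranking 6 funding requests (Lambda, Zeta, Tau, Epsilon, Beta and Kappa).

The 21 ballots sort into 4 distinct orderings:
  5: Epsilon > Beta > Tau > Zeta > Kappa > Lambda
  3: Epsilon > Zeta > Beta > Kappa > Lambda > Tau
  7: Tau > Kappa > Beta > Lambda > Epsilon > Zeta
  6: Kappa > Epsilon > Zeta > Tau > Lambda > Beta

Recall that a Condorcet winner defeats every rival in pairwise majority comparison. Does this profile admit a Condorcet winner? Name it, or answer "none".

none

Check each pair by majority over 21 ballots:
Lambda vs Zeta: Zeta, 14–7.
Lambda vs Tau: Tau wins 18–3.
Lambda vs Epsilon: Epsilon wins 14–7.
Lambda–Beta: Beta 15–6.
Lambda vs Kappa: Kappa, 21–0.
Zeta vs Tau: Tau, 12–9.
Zeta vs Epsilon: 0 to 21, Epsilon.
Zeta vs Beta: Beta wins 12–9.
Zeta vs Kappa: Kappa wins 13–8.
Tau vs Epsilon: Epsilon, 14–7.
Tau vs Beta: 13 to 8, Tau.
Tau vs Kappa: Tau, 12–9.
Epsilon vs Beta: Epsilon wins 14–7.
Epsilon vs Kappa: 8 to 13, Kappa.
Beta vs Kappa: 8 to 13, Kappa.
Each project drops at least one matchup (Lambda loses to Zeta; Zeta loses to Tau; Tau loses to Epsilon; Epsilon loses to Kappa; Beta loses to Tau; Kappa loses to Tau); the cycle Tau → Kappa → Epsilon → Tau rules out a Condorcet winner.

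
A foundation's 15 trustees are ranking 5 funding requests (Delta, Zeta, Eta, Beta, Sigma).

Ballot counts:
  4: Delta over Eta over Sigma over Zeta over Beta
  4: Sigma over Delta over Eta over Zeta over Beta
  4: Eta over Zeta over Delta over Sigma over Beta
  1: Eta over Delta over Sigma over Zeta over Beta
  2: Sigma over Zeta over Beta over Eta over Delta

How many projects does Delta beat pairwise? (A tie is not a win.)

Delta against each rival (15 reviewers):
Delta vs Zeta: Delta is ranked higher on 4+4+1 = 9 ballots, Zeta on 6. Delta wins 9–6.
Delta vs Eta: Delta preferred on 4+4 = 8 ballots; Delta wins 8–7.
Delta vs Beta: 4+4+4+1 = 13 for Delta, 2 for Beta — Delta by 13–2.
Delta vs Sigma: Delta wins 9–6.
Delta beats Zeta, Eta, Beta, Sigma — 4 pairwise wins.

4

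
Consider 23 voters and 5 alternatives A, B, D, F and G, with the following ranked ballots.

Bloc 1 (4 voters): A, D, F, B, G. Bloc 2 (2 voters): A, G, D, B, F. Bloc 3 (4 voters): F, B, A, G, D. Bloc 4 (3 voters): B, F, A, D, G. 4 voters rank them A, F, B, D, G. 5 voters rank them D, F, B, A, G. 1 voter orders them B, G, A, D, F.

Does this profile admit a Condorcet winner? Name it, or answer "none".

Pairwise majorities:
A vs B: B wins 13–10.
A vs D: A, 18–5.
A vs F: F wins 12–11.
A–G: A 22–1.
B–D: B 12–11.
B–F: F 17–6.
B–G: B 21–2.
D–F: D 12–11.
D–G: D 16–7.
F–G: F 20–3.
Every alternative loses at least once (A loses to B; B loses to F; D loses to A; F loses to D; G loses to A). The majority relation contains the cycle A > D > F > A, so there is no Condorcet winner.

none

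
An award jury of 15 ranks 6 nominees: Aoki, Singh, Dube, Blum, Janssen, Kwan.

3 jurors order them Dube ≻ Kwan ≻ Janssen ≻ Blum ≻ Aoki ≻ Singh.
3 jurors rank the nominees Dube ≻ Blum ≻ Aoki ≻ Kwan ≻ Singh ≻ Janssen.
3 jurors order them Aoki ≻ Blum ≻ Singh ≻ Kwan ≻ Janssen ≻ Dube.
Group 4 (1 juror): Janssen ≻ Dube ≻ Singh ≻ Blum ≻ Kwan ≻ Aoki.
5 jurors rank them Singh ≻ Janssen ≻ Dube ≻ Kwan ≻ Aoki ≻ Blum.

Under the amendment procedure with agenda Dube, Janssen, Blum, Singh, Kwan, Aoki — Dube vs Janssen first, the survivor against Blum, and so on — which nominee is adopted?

Round 1: Dube vs Janssen — 6–9, Janssen advances.
Round 2: Janssen vs Blum — 9–6, Janssen advances.
Round 3: Janssen vs Singh — 4–11, Singh advances.
Round 4: Singh vs Kwan — 9–6, Singh advances.
Round 5: Singh vs Aoki — 6–9, Aoki advances.
Aoki survives the agenda.

Aoki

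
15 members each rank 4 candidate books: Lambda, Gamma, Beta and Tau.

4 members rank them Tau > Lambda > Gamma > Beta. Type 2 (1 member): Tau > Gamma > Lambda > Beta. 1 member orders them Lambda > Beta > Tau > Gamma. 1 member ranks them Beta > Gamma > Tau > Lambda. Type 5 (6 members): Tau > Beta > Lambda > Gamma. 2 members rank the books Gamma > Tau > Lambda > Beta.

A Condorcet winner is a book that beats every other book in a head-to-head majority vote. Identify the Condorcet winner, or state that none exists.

Tau

Pairwise majorities:
Lambda vs Gamma: Lambda preferred on 4+1+6 = 11 ballots; Lambda wins 11–4.
Lambda vs Beta: Lambda wins 8–7.
Lambda vs Tau: Lambda preferred on 1 ballot; Tau wins 14–1.
Gamma–Beta: Beta 8–7.
Gamma vs Tau: Gamma preferred on 1+2 = 3 ballots; Tau wins 12–3.
Beta vs Tau: Beta preferred on 1+1 = 2 ballots; Tau wins 13–2.
Tau defeats every rival head-to-head and is the Condorcet winner.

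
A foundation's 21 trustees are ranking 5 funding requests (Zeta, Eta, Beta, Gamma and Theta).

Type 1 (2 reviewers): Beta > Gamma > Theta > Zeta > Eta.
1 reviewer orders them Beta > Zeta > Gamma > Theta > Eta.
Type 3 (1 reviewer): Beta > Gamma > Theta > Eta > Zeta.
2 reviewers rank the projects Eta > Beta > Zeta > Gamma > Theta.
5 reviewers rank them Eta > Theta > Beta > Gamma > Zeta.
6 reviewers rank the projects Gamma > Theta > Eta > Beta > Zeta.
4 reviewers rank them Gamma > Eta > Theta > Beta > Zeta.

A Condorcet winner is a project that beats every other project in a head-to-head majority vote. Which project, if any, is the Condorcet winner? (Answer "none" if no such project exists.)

Pairwise majorities:
Zeta vs Eta: Eta, 18–3.
Zeta vs Beta: Beta wins 21–0.
Zeta vs Gamma: Gamma wins 18–3.
Zeta vs Theta: Theta wins 18–3.
Eta vs Beta: Eta wins 17–4.
Eta vs Gamma: Gamma wins 14–7.
Eta vs Theta: Eta, 11–10.
Beta vs Gamma: Beta, 11–10.
Beta–Theta: Theta 15–6.
Gamma vs Theta: Gamma wins 16–5.
Each project drops at least one matchup (Zeta loses to Eta; Eta loses to Gamma; Beta loses to Eta; Gamma loses to Beta; Theta loses to Eta); the cycle Eta > Beta > Gamma > Eta rules out a Condorcet winner.

none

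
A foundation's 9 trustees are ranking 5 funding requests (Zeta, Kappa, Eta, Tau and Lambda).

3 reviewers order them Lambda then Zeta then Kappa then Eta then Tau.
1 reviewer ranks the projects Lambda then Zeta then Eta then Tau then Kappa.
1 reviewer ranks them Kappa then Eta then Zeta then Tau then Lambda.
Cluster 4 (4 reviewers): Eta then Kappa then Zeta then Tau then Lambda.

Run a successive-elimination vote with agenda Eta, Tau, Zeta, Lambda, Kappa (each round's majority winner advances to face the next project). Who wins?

Eta

Round 1: Eta vs Tau — 9–0, Eta advances.
Round 2: Eta vs Zeta — 5–4, Eta advances.
Round 3: Eta vs Lambda — 5–4, Eta advances.
Round 4: Eta vs Kappa — 5–4, Eta advances.
The agenda winner is Eta.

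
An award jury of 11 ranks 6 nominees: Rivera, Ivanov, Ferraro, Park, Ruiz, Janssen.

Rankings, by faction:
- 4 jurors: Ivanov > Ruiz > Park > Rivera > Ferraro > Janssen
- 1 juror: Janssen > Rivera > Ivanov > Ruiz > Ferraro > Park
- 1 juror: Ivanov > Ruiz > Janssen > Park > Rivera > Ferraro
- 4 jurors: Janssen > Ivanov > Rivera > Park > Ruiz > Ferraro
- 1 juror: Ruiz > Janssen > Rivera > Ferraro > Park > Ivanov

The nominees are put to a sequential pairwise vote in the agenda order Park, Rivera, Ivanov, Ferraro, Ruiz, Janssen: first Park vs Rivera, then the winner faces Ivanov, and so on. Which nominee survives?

Round 1: Park vs Rivera — 5–6, Rivera advances.
Round 2: Rivera vs Ivanov — 2–9, Ivanov advances.
Round 3: Ivanov vs Ferraro — 10–1, Ivanov advances.
Round 4: Ivanov vs Ruiz — 10–1, Ivanov advances.
Round 5: Ivanov vs Janssen — 5–6, Janssen advances.
Janssen survives the agenda.

Janssen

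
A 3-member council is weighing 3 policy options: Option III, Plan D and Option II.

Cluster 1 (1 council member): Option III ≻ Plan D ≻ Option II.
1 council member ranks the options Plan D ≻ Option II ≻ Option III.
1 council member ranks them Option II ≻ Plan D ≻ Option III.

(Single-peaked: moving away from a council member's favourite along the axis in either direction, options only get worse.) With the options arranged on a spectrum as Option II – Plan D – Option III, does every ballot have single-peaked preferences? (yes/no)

yes

Axis positions: Option II=1, Plan D=2, Option III=3.
Cluster 1 (peak Option III at position 3): ranking walks positions 3-2-1, expanding outward from the peak — single-peaked.
Cluster 2 (peak Plan D at position 2): ranking walks positions 2-1-3, expanding outward from the peak — single-peaked.
Cluster 3 (peak Option II at position 1): ranking walks positions 1-2-3, expanding outward from the peak — single-peaked.
Every ranking is single-peaked on this axis.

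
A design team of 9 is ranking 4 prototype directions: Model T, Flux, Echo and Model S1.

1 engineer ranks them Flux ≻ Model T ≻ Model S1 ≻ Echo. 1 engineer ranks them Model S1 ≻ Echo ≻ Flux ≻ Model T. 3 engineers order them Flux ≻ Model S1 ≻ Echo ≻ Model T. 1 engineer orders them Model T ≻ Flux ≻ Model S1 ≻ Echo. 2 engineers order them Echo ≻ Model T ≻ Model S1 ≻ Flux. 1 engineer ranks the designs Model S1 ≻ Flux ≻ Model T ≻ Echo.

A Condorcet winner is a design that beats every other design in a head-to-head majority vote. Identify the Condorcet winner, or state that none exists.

Check each pair by majority over 9 ballots:
Model T vs Flux: 3 to 6, Flux.
Model T vs Echo: Model T is ranked higher on 1+1+1 = 3 ballots, Echo on 6. Echo wins 6–3.
Model T–Model S1: Model S1 5–4.
Flux–Echo: Flux 6–3.
Flux vs Model S1: Flux wins 5–4.
Echo vs Model S1: 2 for Echo, 7 for Model S1 — Model S1 by 7–2.
Flux wins every pairwise contest, so Flux is the Condorcet winner.

Flux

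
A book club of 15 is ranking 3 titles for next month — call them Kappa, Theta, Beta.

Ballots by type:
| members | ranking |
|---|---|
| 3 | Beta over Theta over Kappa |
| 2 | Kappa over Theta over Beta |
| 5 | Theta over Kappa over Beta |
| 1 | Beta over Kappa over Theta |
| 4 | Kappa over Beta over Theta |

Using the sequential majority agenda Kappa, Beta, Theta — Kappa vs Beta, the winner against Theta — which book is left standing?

Theta

Round 1: Kappa vs Beta — 11–4, Kappa advances.
Round 2: Kappa vs Theta — 7–8, Theta advances.
The agenda winner is Theta.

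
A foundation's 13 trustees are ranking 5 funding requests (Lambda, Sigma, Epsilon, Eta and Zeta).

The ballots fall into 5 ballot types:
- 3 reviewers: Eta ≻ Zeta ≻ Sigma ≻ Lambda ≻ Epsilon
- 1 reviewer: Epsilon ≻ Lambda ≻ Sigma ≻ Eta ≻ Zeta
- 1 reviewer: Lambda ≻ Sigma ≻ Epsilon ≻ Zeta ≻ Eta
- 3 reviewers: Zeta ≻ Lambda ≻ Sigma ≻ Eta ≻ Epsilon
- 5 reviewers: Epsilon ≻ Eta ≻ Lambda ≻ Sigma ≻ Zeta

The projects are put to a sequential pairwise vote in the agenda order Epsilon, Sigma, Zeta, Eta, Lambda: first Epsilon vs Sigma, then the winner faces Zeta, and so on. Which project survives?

Eta

Round 1: Epsilon vs Sigma — 6–7, Sigma advances.
Round 2: Sigma vs Zeta — 7–6, Sigma advances.
Round 3: Sigma vs Eta — 5–8, Eta advances.
Round 4: Eta vs Lambda — 8–5, Eta advances.
The agenda winner is Eta.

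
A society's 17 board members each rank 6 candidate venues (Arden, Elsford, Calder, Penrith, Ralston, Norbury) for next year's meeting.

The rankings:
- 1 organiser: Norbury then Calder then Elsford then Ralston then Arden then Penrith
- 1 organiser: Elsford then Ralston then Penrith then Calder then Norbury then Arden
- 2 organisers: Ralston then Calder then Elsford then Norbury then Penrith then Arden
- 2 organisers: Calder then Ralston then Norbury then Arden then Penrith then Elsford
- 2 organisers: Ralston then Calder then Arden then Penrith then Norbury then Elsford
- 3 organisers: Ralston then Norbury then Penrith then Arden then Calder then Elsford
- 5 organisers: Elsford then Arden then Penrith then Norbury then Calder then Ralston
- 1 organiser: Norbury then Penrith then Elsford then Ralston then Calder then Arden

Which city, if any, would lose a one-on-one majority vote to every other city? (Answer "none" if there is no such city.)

none

Pairwise majorities:
Arden vs Elsford: 7 to 10, Elsford.
Arden vs Calder: Calder, 9–8.
Arden vs Penrith: 10 to 7, Arden.
Arden vs Ralston: Arden is ranked higher on 5 ballots, Ralston on 12. Ralston wins 12–5.
Arden vs Norbury: 7 to 10, Norbury.
Elsford–Calder: Calder 10–7.
Elsford vs Penrith: Elsford is ranked higher on 1+1+2+5 = 9 ballots, Penrith on 8. Elsford wins 9–8.
Elsford vs Ralston: Ralston, 9–8.
Elsford vs Norbury: Elsford preferred on 1+2+5 = 8 ballots; Norbury wins 9–8.
Calder vs Penrith: 7 to 10, Penrith.
Calder vs Ralston: 8 to 9, Ralston.
Calder vs Norbury: Norbury wins 10–7.
Penrith vs Ralston: Ralston, 11–6.
Penrith–Norbury: Norbury 9–8.
Ralston vs Norbury: Ralston is ranked higher on 1+2+2+2+3 = 10 ballots, Norbury on 7. Ralston wins 10–7.
Each city has at least one pairwise win (Arden beats Penrith; Elsford beats Arden; Calder beats Arden; Penrith beats Calder; Ralston beats Arden; Norbury beats Arden) — no Condorcet loser.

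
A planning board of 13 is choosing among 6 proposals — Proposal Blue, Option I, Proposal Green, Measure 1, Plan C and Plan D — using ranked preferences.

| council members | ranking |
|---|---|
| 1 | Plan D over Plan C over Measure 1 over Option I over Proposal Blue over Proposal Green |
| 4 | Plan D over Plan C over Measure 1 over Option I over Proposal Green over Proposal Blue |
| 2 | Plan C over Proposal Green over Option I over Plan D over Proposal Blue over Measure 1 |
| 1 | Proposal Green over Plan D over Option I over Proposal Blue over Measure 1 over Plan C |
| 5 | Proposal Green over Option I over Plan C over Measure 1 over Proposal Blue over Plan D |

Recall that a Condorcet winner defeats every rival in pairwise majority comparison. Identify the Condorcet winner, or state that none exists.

Check each pair by majority over 13 ballots:
Proposal Blue vs Option I: Proposal Blue is ranked higher on 0 ballots, Option I on 13. Option I wins 13–0.
Proposal Blue vs Proposal Green: Proposal Blue is ranked higher on 1 ballot, Proposal Green on 12. Proposal Green wins 12–1.
Proposal Blue vs Measure 1: Proposal Blue is ranked higher on 2+1 = 3 ballots, Measure 1 on 10. Measure 1 wins 10–3.
Proposal Blue vs Plan C: Plan C, 12–1.
Proposal Blue vs Plan D: Proposal Blue is ranked higher on 5 ballots, Plan D on 8. Plan D wins 8–5.
Option I vs Proposal Green: Proposal Green wins 8–5.
Option I vs Measure 1: Option I is ranked higher on 2+1+5 = 8 ballots, Measure 1 on 5. Option I wins 8–5.
Option I vs Plan C: Plan C wins 7–6.
Option I vs Plan D: Option I preferred on 2+5 = 7 ballots; Option I wins 7–6.
Proposal Green vs Measure 1: Proposal Green preferred on 2+1+5 = 8 ballots; Proposal Green wins 8–5.
Proposal Green vs Plan C: 1+5 = 6 for Proposal Green, 7 for Plan C — Plan C by 7–6.
Proposal Green vs Plan D: Proposal Green is ranked higher on 2+1+5 = 8 ballots, Plan D on 5. Proposal Green wins 8–5.
Measure 1–Plan C: Plan C 12–1.
Measure 1–Plan D: Plan D 8–5.
Plan C vs Plan D: Plan C is ranked higher on 2+5 = 7 ballots, Plan D on 6. Plan C wins 7–6.
Plan C defeats every rival head-to-head and is the Condorcet winner.

Plan C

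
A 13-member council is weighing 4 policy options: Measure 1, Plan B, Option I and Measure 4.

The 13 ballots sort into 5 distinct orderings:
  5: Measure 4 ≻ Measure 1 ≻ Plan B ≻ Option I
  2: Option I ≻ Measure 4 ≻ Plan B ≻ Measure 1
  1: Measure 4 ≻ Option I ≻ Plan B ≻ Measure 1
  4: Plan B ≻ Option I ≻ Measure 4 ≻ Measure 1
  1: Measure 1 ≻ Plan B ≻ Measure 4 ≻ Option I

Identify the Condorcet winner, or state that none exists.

Head-to-head results (13 council members):
Measure 1–Plan B: Plan B 7–6.
Measure 1–Option I: Option I 7–6.
Measure 1–Measure 4: Measure 4 12–1.
Plan B vs Option I: Plan B wins 10–3.
Plan B vs Measure 4: Measure 4 wins 8–5.
Option I–Measure 4: Measure 4 7–6.
Measure 4 beats each of Measure 1, Plan B, Option I — Measure 4 is the Condorcet winner.

Measure 4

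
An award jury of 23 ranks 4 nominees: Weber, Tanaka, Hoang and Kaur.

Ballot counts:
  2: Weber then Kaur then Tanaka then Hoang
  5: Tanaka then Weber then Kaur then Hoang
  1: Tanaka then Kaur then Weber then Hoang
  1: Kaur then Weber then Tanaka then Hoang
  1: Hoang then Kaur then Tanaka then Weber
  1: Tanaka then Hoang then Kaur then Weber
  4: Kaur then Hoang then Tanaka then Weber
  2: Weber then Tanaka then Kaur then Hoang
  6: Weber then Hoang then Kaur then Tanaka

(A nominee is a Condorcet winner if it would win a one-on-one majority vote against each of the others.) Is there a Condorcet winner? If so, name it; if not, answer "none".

Check each pair by majority over 23 ballots:
Weber vs Tanaka: Weber is ranked higher on 2+1+2+6 = 11 ballots, Tanaka on 12. Tanaka wins 12–11.
Weber vs Hoang: Weber preferred on 2+5+1+1+2+6 = 17 ballots; Weber wins 17–6.
Weber vs Kaur: 2+5+2+6 = 15 for Weber, 8 for Kaur — Weber by 15–8.
Tanaka vs Hoang: 12 to 11, Tanaka.
Tanaka vs Kaur: 5+1+1+2 = 9 for Tanaka, 14 for Kaur — Kaur by 14–9.
Hoang–Kaur: Kaur 15–8.
Each nominee drops at least one matchup (Weber loses to Tanaka; Tanaka loses to Kaur; Hoang loses to Weber; Kaur loses to Weber); the cycle Weber → Kaur → Tanaka → Weber rules out a Condorcet winner.

none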